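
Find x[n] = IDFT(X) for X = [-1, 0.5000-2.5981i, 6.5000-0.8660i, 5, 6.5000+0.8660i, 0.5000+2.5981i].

x[n] = (1/6) Σ(k=0 to 5) X[k] · e^(2πikn/6)

Computing each x[n]:
x[0] = 3
x[1] = -1
x[2] = 0
x[3] = 1
x[4] = -1
x[5] = -3

x = [3, -1, 0, 1, -1, -3]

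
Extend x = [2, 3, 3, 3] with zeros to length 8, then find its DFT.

Original 4-point DFT: [11, -1, -1, -1]
Zero-padded 8-point DFT provides frequency interpolation.

DFT_8([x, 0, ...]) = [11, 2.0000-7.2426i, -1, 2.0000-1.2426i, -1, 2.0000+1.2426i, -1, 2.0000+7.2426i]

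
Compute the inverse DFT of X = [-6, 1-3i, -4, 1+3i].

x[n] = (1/4) Σ(k=0 to 3) X[k] · e^(2πikn/4)

Computing each x[n]:
x[0] = -2
x[1] = 1
x[2] = -3
x[3] = -2

x = [-2, 1, -3, -2]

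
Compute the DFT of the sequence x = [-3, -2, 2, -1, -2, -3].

X[k] = Σ(n=0 to 5) x[n] · ω_6^(nk)
where ω_6 = e^(-2πi/6)

Computing each X[k]:
X[0] = -9
X[1] = -4.5000-4.3301i
X[2] = -1.5000+2.5981i
X[3] = 3
X[4] = -1.5000-2.5981i
X[5] = -4.5000+4.3301i

X = [-9, -4.5000-4.3301i, -1.5000+2.5981i, 3, -1.5000-2.5981i, -4.5000+4.3301i]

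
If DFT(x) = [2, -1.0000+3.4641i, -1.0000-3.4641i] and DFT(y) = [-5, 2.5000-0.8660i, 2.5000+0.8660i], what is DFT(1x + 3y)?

By linearity: DFT(1x + 3y) = 1·DFT(x) + 3·DFT(y)
= 1·[2, -1.0000+3.4641i, -1.0000-3.4641i] + 3·[-5, 2.5000-0.8660i, 2.5000+0.8660i]

Computing element-wise:
Z[0] = 1·(2) + 3·(-5) = -13
Z[1] = 1·(-1.0000+3.4641i) + 3·(2.5000-0.8660i) = 6.5000+0.8661i
Z[2] = 1·(-1.0000-3.4641i) + 3·(2.5000+0.8660i) = 6.5000-0.8661i

DFT(1x + 3y) = 1·X + 3·Y = [-13, 6.5000+0.8661i, 6.5000-0.8661i]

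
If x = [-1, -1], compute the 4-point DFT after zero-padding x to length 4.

Original 2-point DFT: [-2, 0]
Zero-padded 4-point DFT provides frequency interpolation.

DFT_4([x, 0, ...]) = [-2, -1+1i, 0, -1-1i]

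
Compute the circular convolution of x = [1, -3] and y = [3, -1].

(x ⊛ y)[n] = Σ(m=0 to 1) x[m] · y[(n-m) mod 2]

Computing each output sample:
(x ⊛ y)[0] = 6
(x ⊛ y)[1] = -10

x ⊛ y = [6, -10]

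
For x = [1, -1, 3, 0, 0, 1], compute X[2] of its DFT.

X[2] = Σ(n=0 to 5) x[n] · ω_6^(2n) where ω_6 = e^(-2πi/6)
= (1)·ω_6^0 + (-1)·ω_6^2 + (3)·ω_6^4 + (0)·ω_6^6 + (0)·ω_6^8 + (1)·ω_6^10

X[2] = -0.5000+4.3301i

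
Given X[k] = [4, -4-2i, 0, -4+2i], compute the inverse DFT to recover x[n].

x[n] = (1/4) Σ(k=0 to 3) X[k] · e^(2πikn/4)

Computing each x[n]:
x[0] = -1
x[1] = 2
x[2] = 3
x[3] = 0

x = [-1, 2, 3, 0]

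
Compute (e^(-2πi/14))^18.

Since ω_14^14 = 1, powers reduce modulo 14.
18 mod 14 = 4
So ω_14^18 = ω_14^4 = e^(-2πi·4/14)

ω_14^18 = ω_14^4 = -0.2225-0.9749i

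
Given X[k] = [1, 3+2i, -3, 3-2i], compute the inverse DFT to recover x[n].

x[n] = (1/4) Σ(k=0 to 3) X[k] · e^(2πikn/4)

Computing each x[n]:
x[0] = 1
x[1] = 0
x[2] = -2
x[3] = 2

x = [1, 0, -2, 2]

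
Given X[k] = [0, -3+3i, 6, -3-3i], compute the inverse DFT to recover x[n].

x[n] = (1/4) Σ(k=0 to 3) X[k] · e^(2πikn/4)

Computing each x[n]:
x[0] = 0
x[1] = -3
x[2] = 3
x[3] = 0

x = [0, -3, 3, 0]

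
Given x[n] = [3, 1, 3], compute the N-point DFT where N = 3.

X[k] = Σ(n=0 to 2) x[n] · ω_3^(nk)
where ω_3 = e^(-2πi/3)

Computing each X[k]:
X[0] = 7
X[1] = 1.0000+1.7321i
X[2] = 1.0000-1.7321i

X = [7, 1.0000+1.7321i, 1.0000-1.7321i]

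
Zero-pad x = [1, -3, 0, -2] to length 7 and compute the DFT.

Original 4-point DFT: [-4, 1+1i, 6, 1-1i]
Zero-padded 7-point DFT provides frequency interpolation.

DFT_7([x, 0, ...]) = [-4, 0.9315+3.2133i, 0.4206+1.3611i, 4.1479+3.2515i, 4.1479-3.2515i, 0.4206-1.3611i, 0.9315-3.2133i]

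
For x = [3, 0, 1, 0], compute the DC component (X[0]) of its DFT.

X[0] = Σ(n=0 to 3) x[n] · ω_4^0 = Σ x[n]
= (3) + (0) + (1) + (0)

X[0] = 4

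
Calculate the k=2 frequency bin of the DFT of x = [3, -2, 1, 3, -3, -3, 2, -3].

X[2] = Σ(n=0 to 7) x[n] · ω_8^(2n) where ω_8 = e^(-2πi/8)
= (3)·ω_8^0 + (-2)·ω_8^2 + (1)·ω_8^4 + (3)·ω_8^6 + (-3)·ω_8^8 + (-3)·ω_8^10 + (2)·ω_8^12 + (-3)·ω_8^14

X[2] = -3+5i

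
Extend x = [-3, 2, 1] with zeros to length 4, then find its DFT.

Original 3-point DFT: [0, -4.5000-0.8660i, -4.5000+0.8660i]
Zero-padded 4-point DFT provides frequency interpolation.

DFT_4([x, 0, ...]) = [0, -4-2i, -4, -4+2i]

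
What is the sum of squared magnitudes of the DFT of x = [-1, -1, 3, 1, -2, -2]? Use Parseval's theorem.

Parseval: Σ|x[n]|² = (1/N)Σ|X[k]|², so Σ|X[k]|² = N·Σ|x[n]|² = 6·20.0000

Σ|X[k]|² = N·Σ|x[n]|² = 6·20.0000 = 120.0000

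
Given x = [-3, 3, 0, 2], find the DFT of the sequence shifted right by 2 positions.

Time shift by 2: X_shifted[k] = ω_4^(2k) · X[k]
Shifted x = [0, 2, -3, 3]

DFT(x[n-2]) = [2, 3+1i, -8, 3-1i]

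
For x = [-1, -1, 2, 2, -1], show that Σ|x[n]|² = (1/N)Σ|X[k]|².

Time domain:
Σ|x[n]|² = |-1|² + |-1|² + |2|² + |2|² + |-1|² = 11.0000

Frequency domain:
(1/5)Σ|X[k]|² = (1/5)(|1|² + |-4.8541|² + |1.8541|² + |1.8541|² + |-4.8541|²) = (1/5)·55.0000 = 11.0000

Both sides agree, confirming Parseval's theorem.

Σ|x[n]|² = (1/N)Σ|X[k]|² = 11.0000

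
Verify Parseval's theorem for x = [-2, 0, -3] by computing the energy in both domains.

Time domain:
Σ|x[n]|² = |-2|² + |0|² + |-3|² = 13.0000

Frequency domain:
(1/3)Σ|X[k]|² = (1/3)(|-5|² + |-0.5000-2.5981i|² + |-0.5000+2.5981i|²) = (1/3)·39.0000 = 13.0000

Both sides agree, confirming Parseval's theorem.

Σ|x[n]|² = (1/N)Σ|X[k]|² = 13.0000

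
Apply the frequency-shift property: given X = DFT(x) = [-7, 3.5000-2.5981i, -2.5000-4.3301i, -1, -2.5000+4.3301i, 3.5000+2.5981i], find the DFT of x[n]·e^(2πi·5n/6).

Modulation property: DFT(ω_6^(-5n)·x[n]) = X[(k-5) mod 6], so circularly shift X by 5 positions.

X[k-5] = [3.5000-2.5981i, -2.5000-4.3301i, -1, -2.5000+4.3301i, 3.5000+2.5981i, -7]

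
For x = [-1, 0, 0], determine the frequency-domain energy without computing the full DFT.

Parseval: Σ|x[n]|² = (1/N)Σ|X[k]|², so Σ|X[k]|² = N·Σ|x[n]|² = 3·1.0000

Σ|X[k]|² = N·Σ|x[n]|² = 3·1.0000 = 3.0000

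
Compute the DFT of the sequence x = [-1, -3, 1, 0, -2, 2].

X[k] = Σ(n=0 to 5) x[n] · ω_6^(nk)
where ω_6 = e^(-2πi/6)

Computing each X[k]:
X[0] = -3
X[1] = -1.0000+1.7321i
X[2] = 6.9282i
X[3] = -1
X[4] = -6.9282i
X[5] = -1.0000-1.7321i

X = [-3, -1.0000+1.7321i, 6.9282i, -1, -6.9282i, -1.0000-1.7321i]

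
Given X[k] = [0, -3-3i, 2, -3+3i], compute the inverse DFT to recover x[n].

x[n] = (1/4) Σ(k=0 to 3) X[k] · e^(2πikn/4)

Computing each x[n]:
x[0] = -1
x[1] = 1
x[2] = 2
x[3] = -2

x = [-1, 1, 2, -2]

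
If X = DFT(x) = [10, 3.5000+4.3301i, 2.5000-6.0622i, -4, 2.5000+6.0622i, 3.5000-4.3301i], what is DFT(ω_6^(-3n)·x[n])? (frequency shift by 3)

Modulation property: DFT(ω_6^(-3n)·x[n]) = X[(k-3) mod 6], so circularly shift X by 3 positions.

X[k-3] = [-4, 2.5000+6.0622i, 3.5000-4.3301i, 10, 3.5000+4.3301i, 2.5000-6.0622i]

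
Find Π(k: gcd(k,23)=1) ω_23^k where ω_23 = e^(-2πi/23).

The primitive 23rd roots of unity are ω_23^k for k coprime to 23: k ∈ {1, 2, 3, 4, 5, 6, 7, 8, 9, 10, 11, 12, 13, 14, 15, 16, 17, 18, 19, 20, 21, 22}
Their product equals the constant term of the cyclotomic polynomial Φ_23(x) up to sign.
For n ≥ 3, the product of all primitive nth roots of unity is 1. (For n=1 it is 1; for n=2 it is -1.)

1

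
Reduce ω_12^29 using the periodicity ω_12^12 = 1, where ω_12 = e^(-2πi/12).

Since ω_12^12 = 1, powers reduce modulo 12.
29 mod 12 = 5
So ω_12^29 = ω_12^5 = e^(-2πi·5/12)

ω_12^29 = ω_12^5 = -0.8660-0.5000i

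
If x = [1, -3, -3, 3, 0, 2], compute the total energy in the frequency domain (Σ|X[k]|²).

Parseval: Σ|x[n]|² = (1/N)Σ|X[k]|², so Σ|X[k]|² = N·Σ|x[n]|² = 6·32.0000

Σ|X[k]|² = N·Σ|x[n]|² = 6·32.0000 = 192.0000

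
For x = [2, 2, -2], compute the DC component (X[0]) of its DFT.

X[0] = Σ(n=0 to 2) x[n] · ω_3^0 = Σ x[n]
= (2) + (2) + (-2)

X[0] = 2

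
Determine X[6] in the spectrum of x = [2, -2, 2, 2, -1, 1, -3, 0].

X[6] = Σ(n=0 to 7) x[n] · ω_8^(6n) where ω_8 = e^(-2πi/8)
= (2)·ω_8^0 + (-2)·ω_8^6 + (2)·ω_8^12 + (2)·ω_8^18 + (-1)·ω_8^24 + (1)·ω_8^30 + (-3)·ω_8^36 + (0)·ω_8^42

X[6] = 2-3i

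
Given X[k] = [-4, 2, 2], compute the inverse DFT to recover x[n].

x[n] = (1/3) Σ(k=0 to 2) X[k] · e^(2πikn/3)

Computing each x[n]:
x[0] = 0
x[1] = -2
x[2] = -2

x = [0, -2, -2]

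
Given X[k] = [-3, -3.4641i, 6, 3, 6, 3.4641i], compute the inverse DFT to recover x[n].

x[n] = (1/6) Σ(k=0 to 5) X[k] · e^(2πikn/6)

Computing each x[n]:
x[0] = 2
x[1] = -1
x[2] = 0
x[3] = 1
x[4] = -2
x[5] = -3

x = [2, -1, 0, 1, -2, -3]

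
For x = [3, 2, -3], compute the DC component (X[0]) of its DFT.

X[0] = Σ(n=0 to 2) x[n] · ω_3^0 = Σ x[n]
= (3) + (2) + (-3)

X[0] = 2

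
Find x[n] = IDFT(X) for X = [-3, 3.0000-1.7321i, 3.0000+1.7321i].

x[n] = (1/3) Σ(k=0 to 2) X[k] · e^(2πikn/3)

Computing each x[n]:
x[0] = 1
x[1] = -1
x[2] = -3

x = [1, -1, -3]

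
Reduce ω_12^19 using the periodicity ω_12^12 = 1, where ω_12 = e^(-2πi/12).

Since ω_12^12 = 1, powers reduce modulo 12.
19 mod 12 = 7
So ω_12^19 = ω_12^7 = e^(-2πi·7/12)

ω_12^19 = ω_12^7 = -0.8660+0.5000i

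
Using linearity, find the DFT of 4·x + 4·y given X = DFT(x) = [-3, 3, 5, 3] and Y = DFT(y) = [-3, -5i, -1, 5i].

By linearity: DFT(4x + 4y) = 4·DFT(x) + 4·DFT(y)
= 4·[-3, 3, 5, 3] + 4·[-3, -5i, -1, 5i]

Computing element-wise:
Z[0] = 4·(-3) + 4·(-3) = -24
Z[1] = 4·(3) + 4·(-5i) = 12-20i
Z[2] = 4·(5) + 4·(-1) = 16
Z[3] = 4·(3) + 4·(5i) = 12+20i

DFT(4x + 4y) = 4·X + 4·Y = [-24, 12-20i, 16, 12+20i]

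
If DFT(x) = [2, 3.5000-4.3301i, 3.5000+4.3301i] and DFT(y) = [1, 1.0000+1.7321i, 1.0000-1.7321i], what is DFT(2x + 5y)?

By linearity: DFT(2x + 5y) = 2·DFT(x) + 5·DFT(y)
= 2·[2, 3.5000-4.3301i, 3.5000+4.3301i] + 5·[1, 1.0000+1.7321i, 1.0000-1.7321i]

Computing element-wise:
Z[0] = 2·(2) + 5·(1) = 9
Z[1] = 2·(3.5000-4.3301i) + 5·(1.0000+1.7321i) = 12.0000+0.0003i
Z[2] = 2·(3.5000+4.3301i) + 5·(1.0000-1.7321i) = 12.0000-0.0003i

DFT(2x + 5y) = 2·X + 5·Y = [9, 12.0000+0.0003i, 12.0000-0.0003i]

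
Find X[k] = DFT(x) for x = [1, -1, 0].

X[k] = Σ(n=0 to 2) x[n] · ω_3^(nk)
where ω_3 = e^(-2πi/3)

Computing each X[k]:
X[0] = 0
X[1] = 1.5000+0.8660i
X[2] = 1.5000-0.8660i

X = [0, 1.5000+0.8660i, 1.5000-0.8660i]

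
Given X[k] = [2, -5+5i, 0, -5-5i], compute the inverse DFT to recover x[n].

x[n] = (1/4) Σ(k=0 to 3) X[k] · e^(2πikn/4)

Computing each x[n]:
x[0] = -2
x[1] = -2
x[2] = 3
x[3] = 3

x = [-2, -2, 3, 3]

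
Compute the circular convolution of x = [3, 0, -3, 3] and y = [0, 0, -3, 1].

(x ⊛ y)[n] = Σ(m=0 to 3) x[m] · y[(n-m) mod 4]

Computing each output sample:
(x ⊛ y)[0] = 9
(x ⊛ y)[1] = -12
(x ⊛ y)[2] = -6
(x ⊛ y)[3] = 3

x ⊛ y = [9, -12, -6, 3]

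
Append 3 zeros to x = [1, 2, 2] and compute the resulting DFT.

Original 3-point DFT: [5, -1, -1]
Zero-padded 6-point DFT provides frequency interpolation.

DFT_6([x, 0, ...]) = [5, 1.0000-3.4641i, -1, 1, -1, 1.0000+3.4641i]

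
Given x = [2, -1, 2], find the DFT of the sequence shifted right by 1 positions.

Time shift by 1: X_shifted[k] = ω_3^(1k) · X[k]
Shifted x = [2, 2, -1]

DFT(x[n-1]) = [3, 1.5000-2.5981i, 1.5000+2.5981i]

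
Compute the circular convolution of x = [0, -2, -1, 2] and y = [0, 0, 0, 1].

(x ⊛ y)[n] = Σ(m=0 to 3) x[m] · y[(n-m) mod 4]

Computing each output sample:
(x ⊛ y)[0] = -2
(x ⊛ y)[1] = -1
(x ⊛ y)[2] = 2
(x ⊛ y)[3] = 0

x ⊛ y = [-2, -1, 2, 0]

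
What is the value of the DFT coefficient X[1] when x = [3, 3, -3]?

X[1] = Σ(n=0 to 2) x[n] · ω_3^(1n) where ω_3 = e^(-2πi/3)
= (3)·ω_3^0 + (3)·ω_3^1 + (-3)·ω_3^2

X[1] = 3.0000-5.1962i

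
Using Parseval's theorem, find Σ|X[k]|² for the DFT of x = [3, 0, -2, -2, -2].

Parseval: Σ|x[n]|² = (1/N)Σ|X[k]|², so Σ|X[k]|² = N·Σ|x[n]|² = 5·21.0000

Σ|X[k]|² = N·Σ|x[n]|² = 5·21.0000 = 105.0000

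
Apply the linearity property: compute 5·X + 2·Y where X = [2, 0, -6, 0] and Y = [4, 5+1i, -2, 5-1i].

By linearity: DFT(5x + 2y) = 5·DFT(x) + 2·DFT(y)
= 5·[2, 0, -6, 0] + 2·[4, 5+1i, -2, 5-1i]

Computing element-wise:
Z[0] = 5·(2) + 2·(4) = 18
Z[1] = 5·(0) + 2·(5+1i) = 10+2i
Z[2] = 5·(-6) + 2·(-2) = -34
Z[3] = 5·(0) + 2·(5-1i) = 10-2i

DFT(5x + 2y) = 5·X + 2·Y = [18, 10+2i, -34, 10-2i]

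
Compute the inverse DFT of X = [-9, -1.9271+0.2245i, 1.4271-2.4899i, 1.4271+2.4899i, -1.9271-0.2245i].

x[n] = (1/5) Σ(k=0 to 4) X[k] · e^(2πikn/5)

Computing each x[n]:
x[0] = -2
x[1] = -2
x[2] = -2
x[3] = 0
x[4] = -3

x = [-2, -2, -2, 0, -3]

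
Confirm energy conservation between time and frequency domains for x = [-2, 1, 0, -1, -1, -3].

Time domain:
Σ|x[n]|² = |-2|² + |1|² + |0|² + |-1|² + |-1|² + |-3|² = 16.0000

Frequency domain:
(1/6)Σ|X[k]|² = (1/6)(|-6|² + |-1.5000-4.3301i|² + |-1.5000-2.5981i|² + |0|² + |-1.5000+2.5981i|² + |-1.5000+4.3301i|²) = (1/6)·96.0000 = 16.0000

Both sides agree, confirming Parseval's theorem.

Σ|x[n]|² = (1/N)Σ|X[k]|² = 16.0000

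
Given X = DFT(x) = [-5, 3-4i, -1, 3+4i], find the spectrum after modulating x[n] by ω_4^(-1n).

Modulation property: DFT(ω_4^(-1n)·x[n]) = X[(k-1) mod 4], so circularly shift X by 1 positions.

X[k-1] = [3+4i, -5, 3-4i, -1]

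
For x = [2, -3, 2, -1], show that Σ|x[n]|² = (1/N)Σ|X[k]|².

Time domain:
Σ|x[n]|² = |2|² + |-3|² + |2|² + |-1|² = 18.0000

Frequency domain:
(1/4)Σ|X[k]|² = (1/4)(|0|² + |2i|² + |8|² + |-2i|²) = (1/4)·72.0000 = 18.0000

Both sides agree, confirming Parseval's theorem.

Σ|x[n]|² = (1/N)Σ|X[k]|² = 18.0000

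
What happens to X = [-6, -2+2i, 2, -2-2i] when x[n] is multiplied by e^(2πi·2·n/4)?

Modulation property: DFT(ω_4^(-2n)·x[n]) = X[(k-2) mod 4], so circularly shift X by 2 positions.

X[k-2] = [2, -2-2i, -6, -2+2i]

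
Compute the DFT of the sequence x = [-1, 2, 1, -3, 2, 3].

X[k] = Σ(n=0 to 5) x[n] · ω_6^(nk)
where ω_6 = e^(-2πi/6)

Computing each X[k]:
X[0] = 4
X[1] = 3.0000+1.7321i
X[2] = -8
X[3] = 0
X[4] = -8
X[5] = 3.0000-1.7321i

X = [4, 3.0000+1.7321i, -8, 0, -8, 3.0000-1.7321i]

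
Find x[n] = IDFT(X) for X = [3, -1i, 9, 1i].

x[n] = (1/4) Σ(k=0 to 3) X[k] · e^(2πikn/4)

Computing each x[n]:
x[0] = 3
x[1] = -1
x[2] = 3
x[3] = -2

x = [3, -1, 3, -2]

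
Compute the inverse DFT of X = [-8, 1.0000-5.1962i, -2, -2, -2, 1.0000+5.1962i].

x[n] = (1/6) Σ(k=0 to 5) X[k] · e^(2πikn/6)

Computing each x[n]:
x[0] = -2
x[1] = 1
x[2] = 0
x[3] = -2
x[4] = -3
x[5] = -2

x = [-2, 1, 0, -2, -3, -2]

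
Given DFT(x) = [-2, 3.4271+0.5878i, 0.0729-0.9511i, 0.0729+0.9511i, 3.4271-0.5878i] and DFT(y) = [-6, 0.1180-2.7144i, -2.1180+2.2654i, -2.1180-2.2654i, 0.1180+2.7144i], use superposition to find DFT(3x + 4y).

By linearity: DFT(3x + 4y) = 3·DFT(x) + 4·DFT(y)
= 3·[-2, 3.4271+0.5878i, 0.0729-0.9511i, 0.0729+0.9511i, 3.4271-0.5878i] + 4·[-6, 0.1180-2.7144i, -2.1180+2.2654i, -2.1180-2.2654i, 0.1180+2.7144i]

Computing element-wise:
Z[0] = 3·(-2) + 4·(-6) = -30
Z[1] = 3·(3.4271+0.5878i) + 4·(0.1180-2.7144i) = 10.7533-9.0942i
Z[2] = 3·(0.0729-0.9511i) + 4·(-2.1180+2.2654i) = -8.2533+6.2083i
Z[3] = 3·(0.0729+0.9511i) + 4·(-2.1180-2.2654i) = -8.2533-6.2083i
Z[4] = 3·(3.4271-0.5878i) + 4·(0.1180+2.7144i) = 10.7533+9.0942i

DFT(3x + 4y) = 3·X + 4·Y = [-30, 10.7533-9.0942i, -8.2533+6.2083i, -8.2533-6.2083i, 10.7533+9.0942i]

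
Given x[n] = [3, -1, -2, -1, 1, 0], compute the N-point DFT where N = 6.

X[k] = Σ(n=0 to 5) x[n] · ω_6^(nk)
where ω_6 = e^(-2πi/6)

Computing each X[k]:
X[0] = 0
X[1] = 4.0000+3.4641i
X[2] = 3.0000-1.7321i
X[3] = 4
X[4] = 3.0000+1.7321i
X[5] = 4.0000-3.4641i

X = [0, 4.0000+3.4641i, 3.0000-1.7321i, 4, 3.0000+1.7321i, 4.0000-3.4641i]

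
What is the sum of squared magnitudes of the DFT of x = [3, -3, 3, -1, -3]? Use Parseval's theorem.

Parseval: Σ|x[n]|² = (1/N)Σ|X[k]|², so Σ|X[k]|² = N·Σ|x[n]|² = 5·37.0000

Σ|X[k]|² = N·Σ|x[n]|² = 5·37.0000 = 185.0000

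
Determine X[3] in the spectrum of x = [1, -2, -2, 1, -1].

X[3] = Σ(n=0 to 4) x[n] · ω_5^(3n) where ω_5 = e^(-2πi/5)
= (1)·ω_5^0 + (-2)·ω_5^3 + (-2)·ω_5^6 + (1)·ω_5^9 + (-1)·ω_5^12

X[3] = 3.1180+2.2654i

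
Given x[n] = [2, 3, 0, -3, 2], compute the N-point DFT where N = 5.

X[k] = Σ(n=0 to 4) x[n] · ω_5^(nk)
where ω_5 = e^(-2πi/5)

Computing each X[k]:
X[0] = 4
X[1] = 5.9721-2.7144i
X[2] = -2.9721+2.2654i
X[3] = -2.9721-2.2654i
X[4] = 5.9721+2.7144i

X = [4, 5.9721-2.7144i, -2.9721+2.2654i, -2.9721-2.2654i, 5.9721+2.7144i]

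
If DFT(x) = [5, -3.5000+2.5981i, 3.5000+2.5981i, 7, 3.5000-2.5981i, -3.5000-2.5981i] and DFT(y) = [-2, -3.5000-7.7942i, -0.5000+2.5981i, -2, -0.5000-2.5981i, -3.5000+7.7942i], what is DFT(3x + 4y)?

By linearity: DFT(3x + 4y) = 3·DFT(x) + 4·DFT(y)
= 3·[5, -3.5000+2.5981i, 3.5000+2.5981i, 7, 3.5000-2.5981i, -3.5000-2.5981i] + 4·[-2, -3.5000-7.7942i, -0.5000+2.5981i, -2, -0.5000-2.5981i, -3.5000+7.7942i]

Computing element-wise:
Z[0] = 3·(5) + 4·(-2) = 7
Z[1] = 3·(-3.5000+2.5981i) + 4·(-3.5000-7.7942i) = -24.5000-23.3825i
Z[2] = 3·(3.5000+2.5981i) + 4·(-0.5000+2.5981i) = 8.5000+18.1867i
Z[3] = 3·(7) + 4·(-2) = 13
Z[4] = 3·(3.5000-2.5981i) + 4·(-0.5000-2.5981i) = 8.5000-18.1867i
Z[5] = 3·(-3.5000-2.5981i) + 4·(-3.5000+7.7942i) = -24.5000+23.3825i

DFT(3x + 4y) = 3·X + 4·Y = [7, -24.5000-23.3825i, 8.5000+18.1867i, 13, 8.5000-18.1867i, -24.5000+23.3825i]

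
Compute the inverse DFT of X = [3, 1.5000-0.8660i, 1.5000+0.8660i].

x[n] = (1/3) Σ(k=0 to 2) X[k] · e^(2πikn/3)

Computing each x[n]:
x[0] = 2
x[1] = 1
x[2] = 0

x = [2, 1, 0]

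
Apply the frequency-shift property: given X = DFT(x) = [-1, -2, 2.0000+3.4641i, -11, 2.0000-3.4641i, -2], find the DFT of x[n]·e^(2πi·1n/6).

Modulation property: DFT(ω_6^(-1n)·x[n]) = X[(k-1) mod 6], so circularly shift X by 1 positions.

X[k-1] = [-2, -1, -2, 2.0000+3.4641i, -11, 2.0000-3.4641i]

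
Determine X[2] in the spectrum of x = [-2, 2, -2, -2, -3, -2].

X[2] = Σ(n=0 to 5) x[n] · ω_6^(2n) where ω_6 = e^(-2πi/6)
= (-2)·ω_6^0 + (2)·ω_6^2 + (-2)·ω_6^4 + (-2)·ω_6^6 + (-3)·ω_6^8 + (-2)·ω_6^10

X[2] = -1.5000-2.5981i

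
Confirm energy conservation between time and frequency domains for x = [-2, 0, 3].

Time domain:
Σ|x[n]|² = |-2|² + |0|² + |3|² = 13.0000

Frequency domain:
(1/3)Σ|X[k]|² = (1/3)(|1|² + |-3.5000+2.5981i|² + |-3.5000-2.5981i|²) = (1/3)·39.0000 = 13.0000

Both sides agree, confirming Parseval's theorem.

Σ|x[n]|² = (1/N)Σ|X[k]|² = 13.0000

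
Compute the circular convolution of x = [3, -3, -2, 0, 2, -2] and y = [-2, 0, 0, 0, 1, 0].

(x ⊛ y)[n] = Σ(m=0 to 5) x[m] · y[(n-m) mod 6]

Computing each output sample:
(x ⊛ y)[0] = -8
(x ⊛ y)[1] = 6
(x ⊛ y)[2] = 6
(x ⊛ y)[3] = -2
(x ⊛ y)[4] = -1
(x ⊛ y)[5] = 1

x ⊛ y = [-8, 6, 6, -2, -1, 1]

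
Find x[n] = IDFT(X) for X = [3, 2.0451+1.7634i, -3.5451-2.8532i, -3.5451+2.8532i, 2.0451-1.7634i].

x[n] = (1/5) Σ(k=0 to 4) X[k] · e^(2πikn/5)

Computing each x[n]:
x[0] = 0
x[1] = 2
x[2] = -2
x[3] = 1
x[4] = 2

x = [0, 2, -2, 1, 2]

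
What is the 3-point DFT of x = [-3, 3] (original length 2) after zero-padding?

Original 2-point DFT: [0, -6]
Zero-padded 3-point DFT provides frequency interpolation.

DFT_3([x, 0, ...]) = [0, -4.5000-2.5981i, -4.5000+2.5981i]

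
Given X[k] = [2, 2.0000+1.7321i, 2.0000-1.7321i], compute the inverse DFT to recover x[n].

x[n] = (1/3) Σ(k=0 to 2) X[k] · e^(2πikn/3)

Computing each x[n]:
x[0] = 2
x[1] = -1
x[2] = 1

x = [2, -1, 1]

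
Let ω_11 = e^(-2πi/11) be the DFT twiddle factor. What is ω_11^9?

ω_11^9 = e^(-2πi·9/11)
= cos(-2π·9/11) + i·sin(-2π·9/11)
= cos(-18π/11) + i·sin(-18π/11)

ω_11^9 = cos(-18π/11) + i·sin(-18π/11) = 0.4154+0.9096i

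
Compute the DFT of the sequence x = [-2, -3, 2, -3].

X[k] = Σ(n=0 to 3) x[n] · ω_4^(nk)
where ω_4 = e^(-2πi/4)

Computing each X[k]:
X[0] = -6
X[1] = -4
X[2] = 6
X[3] = -4

X = [-6, -4, 6, -4]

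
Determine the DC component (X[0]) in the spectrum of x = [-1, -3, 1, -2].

X[0] = Σ(n=0 to 3) x[n] · ω_4^0 = Σ x[n]
= (-1) + (-3) + (1) + (-2)

X[0] = -5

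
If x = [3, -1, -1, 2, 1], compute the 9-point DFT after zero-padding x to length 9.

Original 5-point DFT: [4, 2.1910+3.6655i, 3.3090-1.6776i, 3.3090+1.6776i, 2.1910-3.6655i]
Zero-padded 9-point DFT provides frequency interpolation.

DFT_9([x, 0, ...]) = [4, 0.1206-0.4465i, 3.5321+3.7017i, 5.5000-0.8660i, 2.3473-1.0480i, 2.3473+1.0480i, 5.5000+0.8660i, 3.5321-3.7017i, 0.1206+0.4465i]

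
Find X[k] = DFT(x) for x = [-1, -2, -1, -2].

X[k] = Σ(n=0 to 3) x[n] · ω_4^(nk)
where ω_4 = e^(-2πi/4)

Computing each X[k]:
X[0] = -6
X[1] = 0
X[2] = 2
X[3] = 0

X = [-6, 0, 2, 0]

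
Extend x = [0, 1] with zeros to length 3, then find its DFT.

Original 2-point DFT: [1, -1]
Zero-padded 3-point DFT provides frequency interpolation.

DFT_3([x, 0, ...]) = [1, -0.5000-0.8660i, -0.5000+0.8660i]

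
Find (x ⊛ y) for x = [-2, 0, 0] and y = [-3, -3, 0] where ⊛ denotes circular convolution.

(x ⊛ y)[n] = Σ(m=0 to 2) x[m] · y[(n-m) mod 3]

Computing each output sample:
(x ⊛ y)[0] = 6
(x ⊛ y)[1] = 6
(x ⊛ y)[2] = 0

x ⊛ y = [6, 6, 0]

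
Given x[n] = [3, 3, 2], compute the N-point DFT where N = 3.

X[k] = Σ(n=0 to 2) x[n] · ω_3^(nk)
where ω_3 = e^(-2πi/3)

Computing each X[k]:
X[0] = 8
X[1] = 0.5000-0.8660i
X[2] = 0.5000+0.8660i

X = [8, 0.5000-0.8660i, 0.5000+0.8660i]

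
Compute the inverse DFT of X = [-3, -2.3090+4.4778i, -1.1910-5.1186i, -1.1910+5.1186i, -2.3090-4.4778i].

x[n] = (1/5) Σ(k=0 to 4) X[k] · e^(2πikn/5)

Computing each x[n]:
x[0] = -2
x[1] = -1
x[2] = -3
x[3] = 3
x[4] = 0

x = [-2, -1, -3, 3, 0]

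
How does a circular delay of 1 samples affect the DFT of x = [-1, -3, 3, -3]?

Time shift by 1: X_shifted[k] = ω_4^(1k) · X[k]
Shifted x = [-3, -1, -3, 3]

DFT(x[n-1]) = [-4, 4i, -8, -4i]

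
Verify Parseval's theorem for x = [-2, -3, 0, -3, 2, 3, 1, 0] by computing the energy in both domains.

Time domain:
Σ|x[n]|² = |-2|² + |-3|² + |0|² + |-3|² + |2|² + |3|² + |1|² + |0|² = 36.0000

Frequency domain:
(1/8)Σ|X[k]|² = (1/8)(|-2|² + |-6.1213+7.3640i|² + |-1-3i|² + |-1.8787+5.3640i|² + |4|² + |-1.8787-5.3640i|² + |-1+3i|² + |-6.1213-7.3640i|²) = (1/8)·288.0000 = 36.0000

Both sides agree, confirming Parseval's theorem.

Σ|x[n]|² = (1/N)Σ|X[k]|² = 36.0000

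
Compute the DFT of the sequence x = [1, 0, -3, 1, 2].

X[k] = Σ(n=0 to 4) x[n] · ω_5^(nk)
where ω_5 = e^(-2πi/5)

Computing each X[k]:
X[0] = 1
X[1] = 3.2361+4.2533i
X[2] = -1.2361-2.6287i
X[3] = -1.2361+2.6287i
X[4] = 3.2361-4.2533i

X = [1, 3.2361+4.2533i, -1.2361-2.6287i, -1.2361+2.6287i, 3.2361-4.2533i]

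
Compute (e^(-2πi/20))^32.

Since ω_20^20 = 1, powers reduce modulo 20.
32 mod 20 = 12
So ω_20^32 = ω_20^12 = e^(-2πi·12/20)

ω_20^32 = ω_20^12 = -0.8090+0.5878i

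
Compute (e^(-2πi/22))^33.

Since ω_22^22 = 1, powers reduce modulo 22.
33 mod 22 = 11
So ω_22^33 = ω_22^11 = e^(-2πi·11/22)

ω_22^33 = ω_22^11 = -1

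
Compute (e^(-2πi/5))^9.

Since ω_5^5 = 1, powers reduce modulo 5.
9 mod 5 = 4
So ω_5^9 = ω_5^4 = e^(-2πi·4/5)

ω_5^9 = ω_5^4 = 0.3090+0.9511i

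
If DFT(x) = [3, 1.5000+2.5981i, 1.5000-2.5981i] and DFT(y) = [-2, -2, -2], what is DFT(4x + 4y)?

By linearity: DFT(4x + 4y) = 4·DFT(x) + 4·DFT(y)
= 4·[3, 1.5000+2.5981i, 1.5000-2.5981i] + 4·[-2, -2, -2]

Computing element-wise:
Z[0] = 4·(3) + 4·(-2) = 4
Z[1] = 4·(1.5000+2.5981i) + 4·(-2) = -2.0000+10.3924i
Z[2] = 4·(1.5000-2.5981i) + 4·(-2) = -2.0000-10.3924i

DFT(4x + 4y) = 4·X + 4·Y = [4, -2.0000+10.3924i, -2.0000-10.3924i]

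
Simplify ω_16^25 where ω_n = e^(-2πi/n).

Since ω_16^16 = 1, powers reduce modulo 16.
25 mod 16 = 9
So ω_16^25 = ω_16^9 = e^(-2πi·9/16)

ω_16^25 = ω_16^9 = -0.9239+0.3827i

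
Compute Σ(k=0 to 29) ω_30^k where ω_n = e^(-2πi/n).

Sum of all nth roots of unity equals 0 for n > 1 (geometric series with r ≠ 1).

0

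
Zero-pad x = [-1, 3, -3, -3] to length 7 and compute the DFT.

Original 4-point DFT: [-4, 2-6i, -4, 2+6i]
Zero-padded 7-point DFT provides frequency interpolation.

DFT_7([x, 0, ...]) = [-4, 4.2409+1.8809i, -0.8351-6.5719i, -4.9058-0.7224i, -4.9058+0.7224i, -0.8351+6.5719i, 4.2409-1.8809i]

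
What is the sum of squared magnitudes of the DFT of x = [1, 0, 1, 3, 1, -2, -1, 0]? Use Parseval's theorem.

Parseval: Σ|x[n]|² = (1/N)Σ|X[k]|², so Σ|X[k]|² = N·Σ|x[n]|² = 8·17.0000

Σ|X[k]|² = N·Σ|x[n]|² = 8·17.0000 = 136.0000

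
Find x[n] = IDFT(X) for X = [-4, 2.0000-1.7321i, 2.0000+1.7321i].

x[n] = (1/3) Σ(k=0 to 2) X[k] · e^(2πikn/3)

Computing each x[n]:
x[0] = 0
x[1] = -1
x[2] = -3

x = [0, -1, -3]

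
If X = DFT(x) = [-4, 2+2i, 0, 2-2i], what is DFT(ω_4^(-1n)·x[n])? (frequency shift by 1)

Modulation property: DFT(ω_4^(-1n)·x[n]) = X[(k-1) mod 4], so circularly shift X by 1 positions.

X[k-1] = [2-2i, -4, 2+2i, 0]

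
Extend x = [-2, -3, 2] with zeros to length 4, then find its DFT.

Original 3-point DFT: [-3, -1.5000+4.3301i, -1.5000-4.3301i]
Zero-padded 4-point DFT provides frequency interpolation.

DFT_4([x, 0, ...]) = [-3, -4+3i, 3, -4-3i]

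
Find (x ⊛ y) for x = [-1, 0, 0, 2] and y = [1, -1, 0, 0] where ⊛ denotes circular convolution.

(x ⊛ y)[n] = Σ(m=0 to 3) x[m] · y[(n-m) mod 4]

Computing each output sample:
(x ⊛ y)[0] = -3
(x ⊛ y)[1] = 1
(x ⊛ y)[2] = 0
(x ⊛ y)[3] = 2

x ⊛ y = [-3, 1, 0, 2]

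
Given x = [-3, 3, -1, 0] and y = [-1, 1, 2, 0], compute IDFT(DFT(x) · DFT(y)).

(x ⊛ y)[n] = Σ(m=0 to 3) x[m] · y[(n-m) mod 4]

Computing each output sample:
(x ⊛ y)[0] = 1
(x ⊛ y)[1] = -6
(x ⊛ y)[2] = -2
(x ⊛ y)[3] = 5

x ⊛ y = [1, -6, -2, 5]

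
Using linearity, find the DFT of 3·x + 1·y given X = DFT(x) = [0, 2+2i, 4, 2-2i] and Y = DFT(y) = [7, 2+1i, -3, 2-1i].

By linearity: DFT(3x + 1y) = 3·DFT(x) + 1·DFT(y)
= 3·[0, 2+2i, 4, 2-2i] + 1·[7, 2+1i, -3, 2-1i]

Computing element-wise:
Z[0] = 3·(0) + 1·(7) = 7
Z[1] = 3·(2+2i) + 1·(2+1i) = 8+7i
Z[2] = 3·(4) + 1·(-3) = 9
Z[3] = 3·(2-2i) + 1·(2-1i) = 8-7i

DFT(3x + 1y) = 3·X + 1·Y = [7, 8+7i, 9, 8-7i]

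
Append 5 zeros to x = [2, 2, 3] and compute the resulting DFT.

Original 3-point DFT: [7, -0.5000+0.8660i, -0.5000-0.8660i]
Zero-padded 8-point DFT provides frequency interpolation.

DFT_8([x, 0, ...]) = [7, 3.4142-4.4142i, -1-2i, 0.5858+1.5858i, 3, 0.5858-1.5858i, -1+2i, 3.4142+4.4142i]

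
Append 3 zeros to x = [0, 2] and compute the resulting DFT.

Original 2-point DFT: [2, -2]
Zero-padded 5-point DFT provides frequency interpolation.

DFT_5([x, 0, ...]) = [2, 0.6180-1.9021i, -1.6180-1.1756i, -1.6180+1.1756i, 0.6180+1.9021i]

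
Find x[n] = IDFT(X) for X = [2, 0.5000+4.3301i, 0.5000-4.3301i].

x[n] = (1/3) Σ(k=0 to 2) X[k] · e^(2πikn/3)

Computing each x[n]:
x[0] = 1
x[1] = -2
x[2] = 3

x = [1, -2, 3]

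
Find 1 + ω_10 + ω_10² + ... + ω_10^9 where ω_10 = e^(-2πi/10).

Sum of all nth roots of unity equals 0 for n > 1 (geometric series with r ≠ 1).

0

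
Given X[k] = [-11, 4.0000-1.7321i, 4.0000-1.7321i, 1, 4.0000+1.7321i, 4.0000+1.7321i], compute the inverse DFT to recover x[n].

x[n] = (1/6) Σ(k=0 to 5) X[k] · e^(2πikn/6)

Computing each x[n]:
x[0] = 1
x[1] = -1
x[2] = -3
x[3] = -2
x[4] = -3
x[5] = -3

x = [1, -1, -3, -2, -3, -3]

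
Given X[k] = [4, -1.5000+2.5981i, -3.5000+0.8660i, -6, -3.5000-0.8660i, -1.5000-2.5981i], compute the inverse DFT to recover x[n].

x[n] = (1/6) Σ(k=0 to 5) X[k] · e^(2πikn/6)

Computing each x[n]:
x[0] = -2
x[1] = 1
x[2] = 0
x[3] = 1
x[4] = 1
x[5] = 3

x = [-2, 1, 0, 1, 1, 3]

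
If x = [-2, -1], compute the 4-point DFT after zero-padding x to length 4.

Original 2-point DFT: [-3, -1]
Zero-padded 4-point DFT provides frequency interpolation.

DFT_4([x, 0, ...]) = [-3, -2+1i, -1, -2-1i]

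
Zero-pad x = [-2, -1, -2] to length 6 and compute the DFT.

Original 3-point DFT: [-5, -0.5000-0.8660i, -0.5000+0.8660i]
Zero-padded 6-point DFT provides frequency interpolation.

DFT_6([x, 0, ...]) = [-5, -1.5000+2.5981i, -0.5000-0.8660i, -3, -0.5000+0.8660i, -1.5000-2.5981i]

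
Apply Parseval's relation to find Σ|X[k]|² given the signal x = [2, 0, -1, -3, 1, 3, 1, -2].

Parseval: Σ|x[n]|² = (1/N)Σ|X[k]|², so Σ|X[k]|² = N·Σ|x[n]|² = 8·29.0000

Σ|X[k]|² = N·Σ|x[n]|² = 8·29.0000 = 232.0000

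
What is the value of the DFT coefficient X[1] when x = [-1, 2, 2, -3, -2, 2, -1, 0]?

X[1] = Σ(n=0 to 7) x[n] · ω_8^(1n) where ω_8 = e^(-2πi/8)
= (-1)·ω_8^0 + (2)·ω_8^1 + (2)·ω_8^2 + (-3)·ω_8^3 + (-2)·ω_8^4 + (2)·ω_8^5 + (-1)·ω_8^6 + (0)·ω_8^7

X[1] = 3.1213-0.8787i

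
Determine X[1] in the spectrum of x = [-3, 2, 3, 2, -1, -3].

X[1] = Σ(n=0 to 5) x[n] · ω_6^(1n) where ω_6 = e^(-2πi/6)
= (-3)·ω_6^0 + (2)·ω_6^1 + (3)·ω_6^2 + (2)·ω_6^3 + (-1)·ω_6^4 + (-3)·ω_6^5

X[1] = -6.5000-7.7942i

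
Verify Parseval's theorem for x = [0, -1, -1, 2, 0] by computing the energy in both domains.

Time domain:
Σ|x[n]|² = |0|² + |-1|² + |-1|² + |2|² + |0|² = 6.0000

Frequency domain:
(1/5)Σ|X[k]|² = (1/5)(|0|² + |-1.1180+2.7144i|² + |1.1180-2.2654i|² + |1.1180+2.2654i|² + |-1.1180-2.7144i|²) = (1/5)·30.0000 = 6.0000

Both sides agree, confirming Parseval's theorem.

Σ|x[n]|² = (1/N)Σ|X[k]|² = 6.0000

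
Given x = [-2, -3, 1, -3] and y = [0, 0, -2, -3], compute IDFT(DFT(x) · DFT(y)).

(x ⊛ y)[n] = Σ(m=0 to 3) x[m] · y[(n-m) mod 4]

Computing each output sample:
(x ⊛ y)[0] = 7
(x ⊛ y)[1] = 3
(x ⊛ y)[2] = 13
(x ⊛ y)[3] = 12

x ⊛ y = [7, 3, 13, 12]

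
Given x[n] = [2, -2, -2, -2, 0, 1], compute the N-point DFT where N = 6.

X[k] = Σ(n=0 to 5) x[n] · ω_6^(nk)
where ω_6 = e^(-2πi/6)

Computing each X[k]:
X[0] = -3
X[1] = 4.5000+4.3301i
X[2] = 1.5000+0.8660i
X[3] = 3
X[4] = 1.5000-0.8660i
X[5] = 4.5000-4.3301i

X = [-3, 4.5000+4.3301i, 1.5000+0.8660i, 3, 1.5000-0.8660i, 4.5000-4.3301i]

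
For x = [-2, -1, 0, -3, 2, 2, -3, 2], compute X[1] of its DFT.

X[1] = Σ(n=0 to 7) x[n] · ω_8^(1n) where ω_8 = e^(-2πi/8)
= (-2)·ω_8^0 + (-1)·ω_8^1 + (0)·ω_8^2 + (-3)·ω_8^3 + (2)·ω_8^4 + (2)·ω_8^5 + (-3)·ω_8^6 + (2)·ω_8^7

X[1] = -2.5858+2.6569i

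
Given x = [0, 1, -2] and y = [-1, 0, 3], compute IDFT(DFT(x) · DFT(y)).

(x ⊛ y)[n] = Σ(m=0 to 2) x[m] · y[(n-m) mod 3]

Computing each output sample:
(x ⊛ y)[0] = 3
(x ⊛ y)[1] = -7
(x ⊛ y)[2] = 2

x ⊛ y = [3, -7, 2]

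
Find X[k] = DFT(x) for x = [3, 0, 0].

X[k] = Σ(n=0 to 2) x[n] · ω_3^(nk)
where ω_3 = e^(-2πi/3)

Computing each X[k]:
X[0] = 3
X[1] = 3
X[2] = 3

X = [3, 3, 3]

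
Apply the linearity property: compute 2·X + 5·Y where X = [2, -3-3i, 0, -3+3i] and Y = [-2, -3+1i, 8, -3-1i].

By linearity: DFT(2x + 5y) = 2·DFT(x) + 5·DFT(y)
= 2·[2, -3-3i, 0, -3+3i] + 5·[-2, -3+1i, 8, -3-1i]

Computing element-wise:
Z[0] = 2·(2) + 5·(-2) = -6
Z[1] = 2·(-3-3i) + 5·(-3+1i) = -21-1i
Z[2] = 2·(0) + 5·(8) = 40
Z[3] = 2·(-3+3i) + 5·(-3-1i) = -21+1i

DFT(2x + 5y) = 2·X + 5·Y = [-6, -21-1i, 40, -21+1i]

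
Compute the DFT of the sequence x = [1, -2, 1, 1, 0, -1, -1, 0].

X[k] = Σ(n=0 to 7) x[n] · ω_8^(nk)
where ω_8 = e^(-2πi/8)

Computing each X[k]:
X[0] = -1
X[1] = -0.4142-2.0000i
X[2] = 1+4i
X[3] = 2.4142+2.0000i
X[4] = 3
X[5] = 2.4142-2.0000i
X[6] = 1-4i
X[7] = -0.4142+2.0000i

X = [-1, -0.4142-2.0000i, 1+4i, 2.4142+2.0000i, 3, 2.4142-2.0000i, 1-4i, -0.4142+2.0000i]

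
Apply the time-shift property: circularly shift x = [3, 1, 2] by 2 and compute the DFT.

Time shift by 2: X_shifted[k] = ω_3^(2k) · X[k]
Shifted x = [1, 2, 3]

DFT(x[n-2]) = [6, -1.5000+0.8660i, -1.5000-0.8660i]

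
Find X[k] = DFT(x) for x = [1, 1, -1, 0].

X[k] = Σ(n=0 to 3) x[n] · ω_4^(nk)
where ω_4 = e^(-2πi/4)

Computing each X[k]:
X[0] = 1
X[1] = 2-1i
X[2] = -1
X[3] = 2+1i

X = [1, 2-1i, -1, 2+1i]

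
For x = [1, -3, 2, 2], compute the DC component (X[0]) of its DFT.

X[0] = Σ(n=0 to 3) x[n] · ω_4^0 = Σ x[n]
= (1) + (-3) + (2) + (2)

X[0] = 2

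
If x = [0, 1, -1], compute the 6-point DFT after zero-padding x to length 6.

Original 3-point DFT: [0, -1.7321i, 1.7321i]
Zero-padded 6-point DFT provides frequency interpolation.

DFT_6([x, 0, ...]) = [0, 1, -1.7321i, -2, 1.7321i, 1]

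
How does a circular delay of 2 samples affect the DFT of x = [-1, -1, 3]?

Time shift by 2: X_shifted[k] = ω_3^(2k) · X[k]
Shifted x = [-1, 3, -1]

DFT(x[n-2]) = [1, -2.0000-3.4641i, -2.0000+3.4641i]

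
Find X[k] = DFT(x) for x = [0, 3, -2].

X[k] = Σ(n=0 to 2) x[n] · ω_3^(nk)
where ω_3 = e^(-2πi/3)

Computing each X[k]:
X[0] = 1
X[1] = -0.5000-4.3301i
X[2] = -0.5000+4.3301i

X = [1, -0.5000-4.3301i, -0.5000+4.3301i]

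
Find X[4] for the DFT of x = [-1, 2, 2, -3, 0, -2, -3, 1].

X[4] = Σ(n=0 to 7) x[n] · ω_8^(4n) where ω_8 = e^(-2πi/8)
= (-1)·ω_8^0 + (2)·ω_8^4 + (2)·ω_8^8 + (-3)·ω_8^12 + (0)·ω_8^16 + (-2)·ω_8^20 + (-3)·ω_8^24 + (1)·ω_8^28

X[4] = 0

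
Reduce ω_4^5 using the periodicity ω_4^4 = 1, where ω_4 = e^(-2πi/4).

Since ω_4^4 = 1, powers reduce modulo 4.
5 mod 4 = 1
So ω_4^5 = ω_4^1 = e^(-2πi·1/4)

ω_4^5 = ω_4^1 = -1i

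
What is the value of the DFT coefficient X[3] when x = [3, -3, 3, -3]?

X[3] = Σ(n=0 to 3) x[n] · ω_4^(3n) where ω_4 = e^(-2πi/4)
= (3)·ω_4^0 + (-3)·ω_4^3 + (3)·ω_4^6 + (-3)·ω_4^9

X[3] = 0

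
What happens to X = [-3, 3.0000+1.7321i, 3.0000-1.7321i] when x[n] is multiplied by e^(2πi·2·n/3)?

Modulation property: DFT(ω_3^(-2n)·x[n]) = X[(k-2) mod 3], so circularly shift X by 2 positions.

X[k-2] = [3.0000+1.7321i, 3.0000-1.7321i, -3]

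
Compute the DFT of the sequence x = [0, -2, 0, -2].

X[k] = Σ(n=0 to 3) x[n] · ω_4^(nk)
where ω_4 = e^(-2πi/4)

Computing each X[k]:
X[0] = -4
X[1] = 0
X[2] = 4
X[3] = 0

X = [-4, 0, 4, 0]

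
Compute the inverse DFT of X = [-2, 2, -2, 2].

x[n] = (1/4) Σ(k=0 to 3) X[k] · e^(2πikn/4)

Computing each x[n]:
x[0] = 0
x[1] = 0
x[2] = -2
x[3] = 0

x = [0, 0, -2, 0]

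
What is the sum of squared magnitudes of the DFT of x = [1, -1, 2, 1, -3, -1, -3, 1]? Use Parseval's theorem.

Parseval: Σ|x[n]|² = (1/N)Σ|X[k]|², so Σ|X[k]|² = N·Σ|x[n]|² = 8·27.0000

Σ|X[k]|² = N·Σ|x[n]|² = 8·27.0000 = 216.0000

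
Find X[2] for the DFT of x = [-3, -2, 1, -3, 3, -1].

X[2] = Σ(n=0 to 5) x[n] · ω_6^(2n) where ω_6 = e^(-2πi/6)
= (-3)·ω_6^0 + (-2)·ω_6^2 + (1)·ω_6^4 + (-3)·ω_6^6 + (3)·ω_6^8 + (-1)·ω_6^10

X[2] = -6.5000-0.8660i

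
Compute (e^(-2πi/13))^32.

Since ω_13^13 = 1, powers reduce modulo 13.
32 mod 13 = 6
So ω_13^32 = ω_13^6 = e^(-2πi·6/13)

ω_13^32 = ω_13^6 = -0.9709-0.2393i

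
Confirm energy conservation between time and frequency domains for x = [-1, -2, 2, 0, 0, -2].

Time domain:
Σ|x[n]|² = |-1|² + |-2|² + |2|² + |0|² + |0|² + |-2|² = 13.0000

Frequency domain:
(1/6)Σ|X[k]|² = (1/6)(|-3|² + |-4.0000-1.7321i|² + |1.7321i|² + |5|² + |-1.7321i|² + |-4.0000+1.7321i|²) = (1/6)·78.0000 = 13.0000

Both sides agree, confirming Parseval's theorem.

Σ|x[n]|² = (1/N)Σ|X[k]|² = 13.0000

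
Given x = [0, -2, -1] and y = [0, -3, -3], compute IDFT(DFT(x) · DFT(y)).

(x ⊛ y)[n] = Σ(m=0 to 2) x[m] · y[(n-m) mod 3]

Computing each output sample:
(x ⊛ y)[0] = 9
(x ⊛ y)[1] = 3
(x ⊛ y)[2] = 6

x ⊛ y = [9, 3, 6]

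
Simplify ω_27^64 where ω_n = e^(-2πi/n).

Since ω_27^27 = 1, powers reduce modulo 27.
64 mod 27 = 10
So ω_27^64 = ω_27^10 = e^(-2πi·10/27)

ω_27^64 = ω_27^10 = -0.6862-0.7274i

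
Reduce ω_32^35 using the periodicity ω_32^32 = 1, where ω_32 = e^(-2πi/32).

Since ω_32^32 = 1, powers reduce modulo 32.
35 mod 32 = 3
So ω_32^35 = ω_32^3 = e^(-2πi·3/32)

ω_32^35 = ω_32^3 = 0.8315-0.5556i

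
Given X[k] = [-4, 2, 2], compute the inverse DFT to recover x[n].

x[n] = (1/3) Σ(k=0 to 2) X[k] · e^(2πikn/3)

Computing each x[n]:
x[0] = 0
x[1] = -2
x[2] = -2

x = [0, -2, -2]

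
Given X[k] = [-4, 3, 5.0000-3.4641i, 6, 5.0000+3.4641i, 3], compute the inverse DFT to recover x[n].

x[n] = (1/6) Σ(k=0 to 5) X[k] · e^(2πikn/6)

Computing each x[n]:
x[0] = 3
x[1] = -1
x[2] = -2
x[3] = -1
x[4] = 0
x[5] = -3

x = [3, -1, -2, -1, 0, -3]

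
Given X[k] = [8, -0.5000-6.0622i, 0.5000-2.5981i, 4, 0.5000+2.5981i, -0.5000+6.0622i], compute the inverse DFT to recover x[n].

x[n] = (1/6) Σ(k=0 to 5) X[k] · e^(2πikn/6)

Computing each x[n]:
x[0] = 2
x[1] = 3
x[2] = 3
x[3] = 1
x[4] = 1
x[5] = -2

x = [2, 3, 3, 1, 1, -2]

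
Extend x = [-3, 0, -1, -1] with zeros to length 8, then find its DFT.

Original 4-point DFT: [-5, -2-1i, -3, -2+1i]
Zero-padded 8-point DFT provides frequency interpolation.

DFT_8([x, 0, ...]) = [-5, -2.2929+1.7071i, -2-1i, -3.7071-0.2929i, -3, -3.7071+0.2929i, -2+1i, -2.2929-1.7071i]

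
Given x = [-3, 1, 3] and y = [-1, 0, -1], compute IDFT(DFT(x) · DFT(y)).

(x ⊛ y)[n] = Σ(m=0 to 2) x[m] · y[(n-m) mod 3]

Computing each output sample:
(x ⊛ y)[0] = 2
(x ⊛ y)[1] = -4
(x ⊛ y)[2] = 0

x ⊛ y = [2, -4, 0]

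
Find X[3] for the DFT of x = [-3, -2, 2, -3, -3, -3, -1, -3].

X[3] = Σ(n=0 to 7) x[n] · ω_8^(3n) where ω_8 = e^(-2πi/8)
= (-3)·ω_8^0 + (-2)·ω_8^3 + (2)·ω_8^6 + (-3)·ω_8^9 + (-3)·ω_8^12 + (-3)·ω_8^15 + (-1)·ω_8^18 + (-3)·ω_8^21

X[3] = -0.7071+2.2929i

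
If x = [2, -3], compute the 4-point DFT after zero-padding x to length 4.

Original 2-point DFT: [-1, 5]
Zero-padded 4-point DFT provides frequency interpolation.

DFT_4([x, 0, ...]) = [-1, 2+3i, 5, 2-3i]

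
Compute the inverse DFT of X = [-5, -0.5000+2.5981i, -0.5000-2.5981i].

x[n] = (1/3) Σ(k=0 to 2) X[k] · e^(2πikn/3)

Computing each x[n]:
x[0] = -2
x[1] = -3
x[2] = 0

x = [-2, -3, 0]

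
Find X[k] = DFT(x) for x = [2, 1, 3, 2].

X[k] = Σ(n=0 to 3) x[n] · ω_4^(nk)
where ω_4 = e^(-2πi/4)

Computing each X[k]:
X[0] = 8
X[1] = -1+1i
X[2] = 2
X[3] = -1-1i

X = [8, -1+1i, 2, -1-1i]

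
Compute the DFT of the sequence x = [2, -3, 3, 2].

X[k] = Σ(n=0 to 3) x[n] · ω_4^(nk)
where ω_4 = e^(-2πi/4)

Computing each X[k]:
X[0] = 4
X[1] = -1+5i
X[2] = 6
X[3] = -1-5i

X = [4, -1+5i, 6, -1-5i]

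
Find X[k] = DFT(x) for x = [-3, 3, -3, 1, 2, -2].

X[k] = Σ(n=0 to 5) x[n] · ω_6^(nk)
where ω_6 = e^(-2πi/6)

Computing each X[k]:
X[0] = -2
X[1] = -3
X[2] = -2.0000-8.6603i
X[3] = -6
X[4] = -2.0000+8.6603i
X[5] = -3

X = [-2, -3, -2.0000-8.6603i, -6, -2.0000+8.6603i, -3]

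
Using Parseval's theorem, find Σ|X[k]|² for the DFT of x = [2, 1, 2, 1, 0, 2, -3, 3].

Parseval: Σ|x[n]|² = (1/N)Σ|X[k]|², so Σ|X[k]|² = N·Σ|x[n]|² = 8·32.0000

Σ|X[k]|² = N·Σ|x[n]|² = 8·32.0000 = 256.0000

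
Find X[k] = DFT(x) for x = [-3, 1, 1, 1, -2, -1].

X[k] = Σ(n=0 to 5) x[n] · ω_6^(nk)
where ω_6 = e^(-2πi/6)

Computing each X[k]:
X[0] = -3
X[1] = -3.5000-4.3301i
X[2] = -1.5000+0.8660i
X[3] = -5
X[4] = -1.5000-0.8660i
X[5] = -3.5000+4.3301i

X = [-3, -3.5000-4.3301i, -1.5000+0.8660i, -5, -1.5000-0.8660i, -3.5000+4.3301i]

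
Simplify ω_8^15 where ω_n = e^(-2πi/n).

Since ω_8^8 = 1, powers reduce modulo 8.
15 mod 8 = 7
So ω_8^15 = ω_8^7 = e^(-2πi·7/8)

ω_8^15 = ω_8^7 = 0.7071+0.7071i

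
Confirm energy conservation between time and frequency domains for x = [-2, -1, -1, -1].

Time domain:
Σ|x[n]|² = |-2|² + |-1|² + |-1|² + |-1|² = 7.0000

Frequency domain:
(1/4)Σ|X[k]|² = (1/4)(|-5|² + |-1|² + |-1|² + |-1|²) = (1/4)·28.0000 = 7.0000

Both sides agree, confirming Parseval's theorem.

Σ|x[n]|² = (1/N)Σ|X[k]|² = 7.0000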